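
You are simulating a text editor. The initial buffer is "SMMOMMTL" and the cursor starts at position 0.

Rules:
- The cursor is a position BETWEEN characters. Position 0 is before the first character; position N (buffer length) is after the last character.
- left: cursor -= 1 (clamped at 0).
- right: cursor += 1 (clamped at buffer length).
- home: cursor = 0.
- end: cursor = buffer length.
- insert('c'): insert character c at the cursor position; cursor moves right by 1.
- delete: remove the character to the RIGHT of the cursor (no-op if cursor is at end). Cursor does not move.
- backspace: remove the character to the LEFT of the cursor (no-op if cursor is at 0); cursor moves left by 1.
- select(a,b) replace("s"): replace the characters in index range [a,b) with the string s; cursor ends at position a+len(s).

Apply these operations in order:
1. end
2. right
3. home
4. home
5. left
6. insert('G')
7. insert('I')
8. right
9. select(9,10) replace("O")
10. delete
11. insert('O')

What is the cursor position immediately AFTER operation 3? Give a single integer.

After op 1 (end): buf='SMMOMMTL' cursor=8
After op 2 (right): buf='SMMOMMTL' cursor=8
After op 3 (home): buf='SMMOMMTL' cursor=0

Answer: 0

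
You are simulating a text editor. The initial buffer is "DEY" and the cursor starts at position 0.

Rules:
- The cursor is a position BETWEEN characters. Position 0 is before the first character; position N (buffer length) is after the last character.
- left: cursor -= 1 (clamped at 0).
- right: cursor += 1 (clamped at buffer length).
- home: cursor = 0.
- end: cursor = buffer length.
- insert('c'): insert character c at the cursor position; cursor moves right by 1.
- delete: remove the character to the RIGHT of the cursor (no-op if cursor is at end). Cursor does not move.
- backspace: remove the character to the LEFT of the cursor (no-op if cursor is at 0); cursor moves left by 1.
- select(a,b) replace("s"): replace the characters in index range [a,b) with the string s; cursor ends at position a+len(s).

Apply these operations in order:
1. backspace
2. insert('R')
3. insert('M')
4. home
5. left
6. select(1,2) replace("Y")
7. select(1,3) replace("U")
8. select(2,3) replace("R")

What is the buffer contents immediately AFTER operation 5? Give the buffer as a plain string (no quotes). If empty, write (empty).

Answer: RMDEY

Derivation:
After op 1 (backspace): buf='DEY' cursor=0
After op 2 (insert('R')): buf='RDEY' cursor=1
After op 3 (insert('M')): buf='RMDEY' cursor=2
After op 4 (home): buf='RMDEY' cursor=0
After op 5 (left): buf='RMDEY' cursor=0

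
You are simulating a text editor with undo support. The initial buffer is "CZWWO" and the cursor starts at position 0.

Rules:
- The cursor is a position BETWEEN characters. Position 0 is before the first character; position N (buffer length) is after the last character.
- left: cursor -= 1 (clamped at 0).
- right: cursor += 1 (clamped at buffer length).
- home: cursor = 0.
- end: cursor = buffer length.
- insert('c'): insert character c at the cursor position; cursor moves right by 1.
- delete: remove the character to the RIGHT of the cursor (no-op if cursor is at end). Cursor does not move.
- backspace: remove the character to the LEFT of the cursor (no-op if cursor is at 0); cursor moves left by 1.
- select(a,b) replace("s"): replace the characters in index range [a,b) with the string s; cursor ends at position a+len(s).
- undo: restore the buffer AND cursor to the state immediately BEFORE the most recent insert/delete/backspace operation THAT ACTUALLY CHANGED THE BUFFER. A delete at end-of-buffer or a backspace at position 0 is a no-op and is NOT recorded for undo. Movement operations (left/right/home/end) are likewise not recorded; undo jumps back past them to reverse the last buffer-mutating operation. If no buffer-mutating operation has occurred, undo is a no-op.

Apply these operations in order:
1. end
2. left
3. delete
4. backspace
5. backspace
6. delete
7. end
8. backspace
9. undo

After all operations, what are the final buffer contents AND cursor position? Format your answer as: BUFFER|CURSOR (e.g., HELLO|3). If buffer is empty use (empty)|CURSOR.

Answer: CZ|2

Derivation:
After op 1 (end): buf='CZWWO' cursor=5
After op 2 (left): buf='CZWWO' cursor=4
After op 3 (delete): buf='CZWW' cursor=4
After op 4 (backspace): buf='CZW' cursor=3
After op 5 (backspace): buf='CZ' cursor=2
After op 6 (delete): buf='CZ' cursor=2
After op 7 (end): buf='CZ' cursor=2
After op 8 (backspace): buf='C' cursor=1
After op 9 (undo): buf='CZ' cursor=2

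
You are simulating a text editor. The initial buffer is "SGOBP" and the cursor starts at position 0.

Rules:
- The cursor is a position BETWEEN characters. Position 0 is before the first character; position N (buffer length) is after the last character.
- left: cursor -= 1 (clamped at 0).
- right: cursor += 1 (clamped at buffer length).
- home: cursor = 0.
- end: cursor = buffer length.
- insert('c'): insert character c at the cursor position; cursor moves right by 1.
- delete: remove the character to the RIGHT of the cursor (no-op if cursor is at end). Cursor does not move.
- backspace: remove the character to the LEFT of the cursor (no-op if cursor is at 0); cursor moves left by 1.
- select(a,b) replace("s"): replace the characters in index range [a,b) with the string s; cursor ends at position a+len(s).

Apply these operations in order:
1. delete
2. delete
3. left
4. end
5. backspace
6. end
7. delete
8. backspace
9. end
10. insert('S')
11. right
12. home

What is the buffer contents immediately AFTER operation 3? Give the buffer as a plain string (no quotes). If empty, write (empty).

After op 1 (delete): buf='GOBP' cursor=0
After op 2 (delete): buf='OBP' cursor=0
After op 3 (left): buf='OBP' cursor=0

Answer: OBP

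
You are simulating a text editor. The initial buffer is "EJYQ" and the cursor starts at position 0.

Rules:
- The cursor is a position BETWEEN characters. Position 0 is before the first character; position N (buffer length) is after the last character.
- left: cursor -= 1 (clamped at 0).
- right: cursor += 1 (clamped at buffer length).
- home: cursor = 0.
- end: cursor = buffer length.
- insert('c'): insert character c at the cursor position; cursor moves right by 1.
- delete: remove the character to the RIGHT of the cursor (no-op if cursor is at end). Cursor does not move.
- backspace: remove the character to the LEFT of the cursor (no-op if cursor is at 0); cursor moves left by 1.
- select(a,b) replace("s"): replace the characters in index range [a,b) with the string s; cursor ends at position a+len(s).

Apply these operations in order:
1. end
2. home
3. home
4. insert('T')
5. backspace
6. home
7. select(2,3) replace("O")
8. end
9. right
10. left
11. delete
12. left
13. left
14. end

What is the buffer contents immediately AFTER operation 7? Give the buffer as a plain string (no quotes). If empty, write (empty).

After op 1 (end): buf='EJYQ' cursor=4
After op 2 (home): buf='EJYQ' cursor=0
After op 3 (home): buf='EJYQ' cursor=0
After op 4 (insert('T')): buf='TEJYQ' cursor=1
After op 5 (backspace): buf='EJYQ' cursor=0
After op 6 (home): buf='EJYQ' cursor=0
After op 7 (select(2,3) replace("O")): buf='EJOQ' cursor=3

Answer: EJOQ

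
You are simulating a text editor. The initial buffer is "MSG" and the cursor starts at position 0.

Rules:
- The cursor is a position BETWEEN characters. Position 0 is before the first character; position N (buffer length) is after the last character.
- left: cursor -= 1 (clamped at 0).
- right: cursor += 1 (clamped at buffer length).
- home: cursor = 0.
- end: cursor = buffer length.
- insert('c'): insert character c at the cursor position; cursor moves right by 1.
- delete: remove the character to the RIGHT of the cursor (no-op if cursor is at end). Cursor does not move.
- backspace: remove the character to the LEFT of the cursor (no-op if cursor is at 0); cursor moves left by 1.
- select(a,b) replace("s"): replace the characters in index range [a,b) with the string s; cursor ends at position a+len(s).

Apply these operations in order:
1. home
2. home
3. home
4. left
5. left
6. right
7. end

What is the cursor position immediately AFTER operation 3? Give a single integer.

After op 1 (home): buf='MSG' cursor=0
After op 2 (home): buf='MSG' cursor=0
After op 3 (home): buf='MSG' cursor=0

Answer: 0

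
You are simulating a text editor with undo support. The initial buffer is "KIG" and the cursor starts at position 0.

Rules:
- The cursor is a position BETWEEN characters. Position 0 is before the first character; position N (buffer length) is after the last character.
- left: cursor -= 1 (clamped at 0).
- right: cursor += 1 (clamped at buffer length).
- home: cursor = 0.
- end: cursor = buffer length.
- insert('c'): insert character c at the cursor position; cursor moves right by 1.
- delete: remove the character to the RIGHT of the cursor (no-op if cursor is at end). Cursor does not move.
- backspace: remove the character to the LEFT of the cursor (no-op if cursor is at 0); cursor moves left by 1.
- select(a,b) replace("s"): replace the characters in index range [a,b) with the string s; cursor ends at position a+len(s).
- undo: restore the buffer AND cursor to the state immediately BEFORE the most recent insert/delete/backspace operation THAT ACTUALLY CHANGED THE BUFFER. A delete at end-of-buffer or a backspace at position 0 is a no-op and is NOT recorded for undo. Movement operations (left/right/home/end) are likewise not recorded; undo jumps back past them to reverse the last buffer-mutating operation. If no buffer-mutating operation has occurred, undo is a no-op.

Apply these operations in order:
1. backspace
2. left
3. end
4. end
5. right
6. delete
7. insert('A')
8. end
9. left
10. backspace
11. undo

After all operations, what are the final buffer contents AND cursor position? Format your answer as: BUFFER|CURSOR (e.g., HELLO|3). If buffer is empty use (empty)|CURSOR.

After op 1 (backspace): buf='KIG' cursor=0
After op 2 (left): buf='KIG' cursor=0
After op 3 (end): buf='KIG' cursor=3
After op 4 (end): buf='KIG' cursor=3
After op 5 (right): buf='KIG' cursor=3
After op 6 (delete): buf='KIG' cursor=3
After op 7 (insert('A')): buf='KIGA' cursor=4
After op 8 (end): buf='KIGA' cursor=4
After op 9 (left): buf='KIGA' cursor=3
After op 10 (backspace): buf='KIA' cursor=2
After op 11 (undo): buf='KIGA' cursor=3

Answer: KIGA|3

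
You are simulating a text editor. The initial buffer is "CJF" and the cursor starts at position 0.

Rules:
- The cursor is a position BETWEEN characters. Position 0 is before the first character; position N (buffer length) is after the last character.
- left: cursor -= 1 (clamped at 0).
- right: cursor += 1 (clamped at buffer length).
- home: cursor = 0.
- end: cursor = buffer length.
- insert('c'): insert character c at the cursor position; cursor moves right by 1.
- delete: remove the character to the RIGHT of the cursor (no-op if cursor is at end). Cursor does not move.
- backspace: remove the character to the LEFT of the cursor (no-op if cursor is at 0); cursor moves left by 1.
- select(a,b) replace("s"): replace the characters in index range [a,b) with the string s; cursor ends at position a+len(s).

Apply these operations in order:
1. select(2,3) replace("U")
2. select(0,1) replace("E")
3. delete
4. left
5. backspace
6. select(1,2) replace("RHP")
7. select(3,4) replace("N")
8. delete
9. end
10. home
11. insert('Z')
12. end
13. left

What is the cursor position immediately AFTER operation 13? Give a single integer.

After op 1 (select(2,3) replace("U")): buf='CJU' cursor=3
After op 2 (select(0,1) replace("E")): buf='EJU' cursor=1
After op 3 (delete): buf='EU' cursor=1
After op 4 (left): buf='EU' cursor=0
After op 5 (backspace): buf='EU' cursor=0
After op 6 (select(1,2) replace("RHP")): buf='ERHP' cursor=4
After op 7 (select(3,4) replace("N")): buf='ERHN' cursor=4
After op 8 (delete): buf='ERHN' cursor=4
After op 9 (end): buf='ERHN' cursor=4
After op 10 (home): buf='ERHN' cursor=0
After op 11 (insert('Z')): buf='ZERHN' cursor=1
After op 12 (end): buf='ZERHN' cursor=5
After op 13 (left): buf='ZERHN' cursor=4

Answer: 4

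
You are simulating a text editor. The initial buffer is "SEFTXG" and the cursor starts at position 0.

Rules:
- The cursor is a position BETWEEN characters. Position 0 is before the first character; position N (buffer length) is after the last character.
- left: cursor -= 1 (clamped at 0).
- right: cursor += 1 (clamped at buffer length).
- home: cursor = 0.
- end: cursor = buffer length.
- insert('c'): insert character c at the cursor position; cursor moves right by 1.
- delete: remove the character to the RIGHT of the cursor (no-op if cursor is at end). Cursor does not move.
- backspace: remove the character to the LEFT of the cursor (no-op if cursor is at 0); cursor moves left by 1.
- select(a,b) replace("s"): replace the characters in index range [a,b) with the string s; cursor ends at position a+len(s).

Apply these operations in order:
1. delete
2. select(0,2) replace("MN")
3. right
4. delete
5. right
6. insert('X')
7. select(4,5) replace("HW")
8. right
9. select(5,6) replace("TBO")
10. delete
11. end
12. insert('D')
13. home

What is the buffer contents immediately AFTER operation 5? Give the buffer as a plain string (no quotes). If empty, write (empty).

Answer: MNTG

Derivation:
After op 1 (delete): buf='EFTXG' cursor=0
After op 2 (select(0,2) replace("MN")): buf='MNTXG' cursor=2
After op 3 (right): buf='MNTXG' cursor=3
After op 4 (delete): buf='MNTG' cursor=3
After op 5 (right): buf='MNTG' cursor=4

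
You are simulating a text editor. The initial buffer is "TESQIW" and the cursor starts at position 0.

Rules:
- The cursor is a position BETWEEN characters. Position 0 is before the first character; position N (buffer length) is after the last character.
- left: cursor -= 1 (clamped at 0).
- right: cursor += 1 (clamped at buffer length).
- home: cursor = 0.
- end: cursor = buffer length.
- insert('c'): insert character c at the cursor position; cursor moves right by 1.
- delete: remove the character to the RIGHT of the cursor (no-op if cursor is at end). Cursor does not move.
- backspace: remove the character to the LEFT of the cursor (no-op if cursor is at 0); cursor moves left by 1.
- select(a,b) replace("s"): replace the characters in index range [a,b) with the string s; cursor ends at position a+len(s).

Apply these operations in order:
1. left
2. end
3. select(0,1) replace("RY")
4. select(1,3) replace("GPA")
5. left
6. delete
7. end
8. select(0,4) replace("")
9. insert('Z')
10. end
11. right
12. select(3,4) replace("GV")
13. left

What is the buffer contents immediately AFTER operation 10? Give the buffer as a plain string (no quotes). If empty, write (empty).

After op 1 (left): buf='TESQIW' cursor=0
After op 2 (end): buf='TESQIW' cursor=6
After op 3 (select(0,1) replace("RY")): buf='RYESQIW' cursor=2
After op 4 (select(1,3) replace("GPA")): buf='RGPASQIW' cursor=4
After op 5 (left): buf='RGPASQIW' cursor=3
After op 6 (delete): buf='RGPSQIW' cursor=3
After op 7 (end): buf='RGPSQIW' cursor=7
After op 8 (select(0,4) replace("")): buf='QIW' cursor=0
After op 9 (insert('Z')): buf='ZQIW' cursor=1
After op 10 (end): buf='ZQIW' cursor=4

Answer: ZQIW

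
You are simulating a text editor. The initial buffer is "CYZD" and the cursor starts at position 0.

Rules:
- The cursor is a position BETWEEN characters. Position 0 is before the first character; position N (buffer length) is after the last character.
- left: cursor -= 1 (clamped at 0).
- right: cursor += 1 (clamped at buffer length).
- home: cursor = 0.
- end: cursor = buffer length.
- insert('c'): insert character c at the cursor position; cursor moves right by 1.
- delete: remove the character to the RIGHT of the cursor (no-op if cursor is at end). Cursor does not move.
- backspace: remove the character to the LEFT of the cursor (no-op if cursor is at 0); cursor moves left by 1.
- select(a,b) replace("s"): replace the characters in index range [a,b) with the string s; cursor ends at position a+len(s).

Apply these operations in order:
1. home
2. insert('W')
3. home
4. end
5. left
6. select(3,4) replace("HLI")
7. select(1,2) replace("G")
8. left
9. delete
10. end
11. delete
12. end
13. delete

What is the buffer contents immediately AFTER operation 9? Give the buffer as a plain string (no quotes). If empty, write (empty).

Answer: WYHLID

Derivation:
After op 1 (home): buf='CYZD' cursor=0
After op 2 (insert('W')): buf='WCYZD' cursor=1
After op 3 (home): buf='WCYZD' cursor=0
After op 4 (end): buf='WCYZD' cursor=5
After op 5 (left): buf='WCYZD' cursor=4
After op 6 (select(3,4) replace("HLI")): buf='WCYHLID' cursor=6
After op 7 (select(1,2) replace("G")): buf='WGYHLID' cursor=2
After op 8 (left): buf='WGYHLID' cursor=1
After op 9 (delete): buf='WYHLID' cursor=1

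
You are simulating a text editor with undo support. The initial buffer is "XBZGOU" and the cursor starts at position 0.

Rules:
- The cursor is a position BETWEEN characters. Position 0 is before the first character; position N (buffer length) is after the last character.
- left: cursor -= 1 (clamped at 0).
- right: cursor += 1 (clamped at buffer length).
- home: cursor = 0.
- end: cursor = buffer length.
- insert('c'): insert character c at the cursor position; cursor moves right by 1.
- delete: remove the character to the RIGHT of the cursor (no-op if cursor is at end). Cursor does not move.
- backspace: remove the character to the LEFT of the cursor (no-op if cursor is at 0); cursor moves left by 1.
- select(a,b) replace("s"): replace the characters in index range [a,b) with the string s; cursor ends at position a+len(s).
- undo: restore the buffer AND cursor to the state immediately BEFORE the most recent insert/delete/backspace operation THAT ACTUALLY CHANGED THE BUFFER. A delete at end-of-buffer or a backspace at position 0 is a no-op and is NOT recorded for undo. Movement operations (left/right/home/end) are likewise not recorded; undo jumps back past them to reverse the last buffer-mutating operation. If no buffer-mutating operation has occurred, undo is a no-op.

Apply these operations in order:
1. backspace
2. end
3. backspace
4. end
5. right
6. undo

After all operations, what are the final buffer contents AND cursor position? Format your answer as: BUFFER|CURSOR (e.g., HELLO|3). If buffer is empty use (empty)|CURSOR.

Answer: XBZGOU|6

Derivation:
After op 1 (backspace): buf='XBZGOU' cursor=0
After op 2 (end): buf='XBZGOU' cursor=6
After op 3 (backspace): buf='XBZGO' cursor=5
After op 4 (end): buf='XBZGO' cursor=5
After op 5 (right): buf='XBZGO' cursor=5
After op 6 (undo): buf='XBZGOU' cursor=6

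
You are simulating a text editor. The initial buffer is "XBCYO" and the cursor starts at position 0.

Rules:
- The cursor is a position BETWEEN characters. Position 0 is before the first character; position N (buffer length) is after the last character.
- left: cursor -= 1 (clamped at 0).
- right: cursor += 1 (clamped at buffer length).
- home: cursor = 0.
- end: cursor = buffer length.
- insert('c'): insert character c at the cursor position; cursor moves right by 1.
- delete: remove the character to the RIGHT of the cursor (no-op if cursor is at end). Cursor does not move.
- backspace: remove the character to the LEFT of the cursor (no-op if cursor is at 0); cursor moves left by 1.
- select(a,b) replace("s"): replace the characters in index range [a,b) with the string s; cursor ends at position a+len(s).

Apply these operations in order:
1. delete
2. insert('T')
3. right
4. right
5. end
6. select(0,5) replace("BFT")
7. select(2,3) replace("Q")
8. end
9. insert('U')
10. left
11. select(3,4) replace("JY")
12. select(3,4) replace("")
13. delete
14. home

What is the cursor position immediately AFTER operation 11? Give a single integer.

After op 1 (delete): buf='BCYO' cursor=0
After op 2 (insert('T')): buf='TBCYO' cursor=1
After op 3 (right): buf='TBCYO' cursor=2
After op 4 (right): buf='TBCYO' cursor=3
After op 5 (end): buf='TBCYO' cursor=5
After op 6 (select(0,5) replace("BFT")): buf='BFT' cursor=3
After op 7 (select(2,3) replace("Q")): buf='BFQ' cursor=3
After op 8 (end): buf='BFQ' cursor=3
After op 9 (insert('U')): buf='BFQU' cursor=4
After op 10 (left): buf='BFQU' cursor=3
After op 11 (select(3,4) replace("JY")): buf='BFQJY' cursor=5

Answer: 5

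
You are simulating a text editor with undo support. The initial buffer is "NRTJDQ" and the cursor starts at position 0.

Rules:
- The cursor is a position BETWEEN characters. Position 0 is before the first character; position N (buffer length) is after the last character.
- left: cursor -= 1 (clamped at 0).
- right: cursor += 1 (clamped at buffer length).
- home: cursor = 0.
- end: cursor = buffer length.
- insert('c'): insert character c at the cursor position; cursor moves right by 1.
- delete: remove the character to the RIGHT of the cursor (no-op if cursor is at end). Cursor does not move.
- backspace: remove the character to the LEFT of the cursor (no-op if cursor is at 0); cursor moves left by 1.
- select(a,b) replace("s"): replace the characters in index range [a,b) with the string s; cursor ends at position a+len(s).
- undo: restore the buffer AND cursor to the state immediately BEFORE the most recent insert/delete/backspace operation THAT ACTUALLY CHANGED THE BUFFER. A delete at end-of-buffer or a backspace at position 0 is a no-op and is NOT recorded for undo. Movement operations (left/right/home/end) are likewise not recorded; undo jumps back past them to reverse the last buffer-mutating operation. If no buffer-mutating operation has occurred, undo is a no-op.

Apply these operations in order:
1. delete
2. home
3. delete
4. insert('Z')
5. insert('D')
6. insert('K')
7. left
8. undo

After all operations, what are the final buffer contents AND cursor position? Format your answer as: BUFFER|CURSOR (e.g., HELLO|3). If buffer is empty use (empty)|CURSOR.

Answer: ZDTJDQ|2

Derivation:
After op 1 (delete): buf='RTJDQ' cursor=0
After op 2 (home): buf='RTJDQ' cursor=0
After op 3 (delete): buf='TJDQ' cursor=0
After op 4 (insert('Z')): buf='ZTJDQ' cursor=1
After op 5 (insert('D')): buf='ZDTJDQ' cursor=2
After op 6 (insert('K')): buf='ZDKTJDQ' cursor=3
After op 7 (left): buf='ZDKTJDQ' cursor=2
After op 8 (undo): buf='ZDTJDQ' cursor=2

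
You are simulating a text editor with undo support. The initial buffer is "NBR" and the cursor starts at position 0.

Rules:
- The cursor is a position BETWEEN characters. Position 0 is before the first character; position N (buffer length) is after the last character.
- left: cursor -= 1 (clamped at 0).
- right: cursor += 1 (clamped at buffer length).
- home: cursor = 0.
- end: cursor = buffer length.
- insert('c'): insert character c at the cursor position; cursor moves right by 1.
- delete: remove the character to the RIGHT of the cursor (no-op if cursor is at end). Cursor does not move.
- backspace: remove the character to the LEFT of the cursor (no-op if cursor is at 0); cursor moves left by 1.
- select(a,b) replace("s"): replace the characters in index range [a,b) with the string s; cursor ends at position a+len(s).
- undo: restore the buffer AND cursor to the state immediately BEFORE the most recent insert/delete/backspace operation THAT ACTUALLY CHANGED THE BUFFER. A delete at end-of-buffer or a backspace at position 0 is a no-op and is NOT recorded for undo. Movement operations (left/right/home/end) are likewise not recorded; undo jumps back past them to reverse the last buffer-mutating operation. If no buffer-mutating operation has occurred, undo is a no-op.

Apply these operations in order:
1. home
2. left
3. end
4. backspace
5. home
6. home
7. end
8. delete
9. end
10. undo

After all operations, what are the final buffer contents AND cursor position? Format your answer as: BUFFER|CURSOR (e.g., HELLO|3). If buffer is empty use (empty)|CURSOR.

Answer: NBR|3

Derivation:
After op 1 (home): buf='NBR' cursor=0
After op 2 (left): buf='NBR' cursor=0
After op 3 (end): buf='NBR' cursor=3
After op 4 (backspace): buf='NB' cursor=2
After op 5 (home): buf='NB' cursor=0
After op 6 (home): buf='NB' cursor=0
After op 7 (end): buf='NB' cursor=2
After op 8 (delete): buf='NB' cursor=2
After op 9 (end): buf='NB' cursor=2
After op 10 (undo): buf='NBR' cursor=3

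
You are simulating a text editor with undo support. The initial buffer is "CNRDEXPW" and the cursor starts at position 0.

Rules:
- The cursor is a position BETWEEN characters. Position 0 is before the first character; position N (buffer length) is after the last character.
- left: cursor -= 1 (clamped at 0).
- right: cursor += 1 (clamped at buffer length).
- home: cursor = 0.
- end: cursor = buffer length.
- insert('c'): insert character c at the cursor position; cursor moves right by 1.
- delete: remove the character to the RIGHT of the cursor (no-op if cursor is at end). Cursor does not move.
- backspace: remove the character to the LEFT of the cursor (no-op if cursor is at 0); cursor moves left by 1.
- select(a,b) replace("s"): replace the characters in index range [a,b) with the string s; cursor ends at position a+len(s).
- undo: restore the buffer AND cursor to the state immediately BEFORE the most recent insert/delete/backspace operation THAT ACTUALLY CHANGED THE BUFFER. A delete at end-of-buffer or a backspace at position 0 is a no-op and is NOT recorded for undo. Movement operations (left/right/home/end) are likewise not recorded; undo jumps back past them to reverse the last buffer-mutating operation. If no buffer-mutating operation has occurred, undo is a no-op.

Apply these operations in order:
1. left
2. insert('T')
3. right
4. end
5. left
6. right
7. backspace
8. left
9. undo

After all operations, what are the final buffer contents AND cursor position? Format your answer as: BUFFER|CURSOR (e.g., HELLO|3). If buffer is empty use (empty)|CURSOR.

Answer: TCNRDEXPW|9

Derivation:
After op 1 (left): buf='CNRDEXPW' cursor=0
After op 2 (insert('T')): buf='TCNRDEXPW' cursor=1
After op 3 (right): buf='TCNRDEXPW' cursor=2
After op 4 (end): buf='TCNRDEXPW' cursor=9
After op 5 (left): buf='TCNRDEXPW' cursor=8
After op 6 (right): buf='TCNRDEXPW' cursor=9
After op 7 (backspace): buf='TCNRDEXP' cursor=8
After op 8 (left): buf='TCNRDEXP' cursor=7
After op 9 (undo): buf='TCNRDEXPW' cursor=9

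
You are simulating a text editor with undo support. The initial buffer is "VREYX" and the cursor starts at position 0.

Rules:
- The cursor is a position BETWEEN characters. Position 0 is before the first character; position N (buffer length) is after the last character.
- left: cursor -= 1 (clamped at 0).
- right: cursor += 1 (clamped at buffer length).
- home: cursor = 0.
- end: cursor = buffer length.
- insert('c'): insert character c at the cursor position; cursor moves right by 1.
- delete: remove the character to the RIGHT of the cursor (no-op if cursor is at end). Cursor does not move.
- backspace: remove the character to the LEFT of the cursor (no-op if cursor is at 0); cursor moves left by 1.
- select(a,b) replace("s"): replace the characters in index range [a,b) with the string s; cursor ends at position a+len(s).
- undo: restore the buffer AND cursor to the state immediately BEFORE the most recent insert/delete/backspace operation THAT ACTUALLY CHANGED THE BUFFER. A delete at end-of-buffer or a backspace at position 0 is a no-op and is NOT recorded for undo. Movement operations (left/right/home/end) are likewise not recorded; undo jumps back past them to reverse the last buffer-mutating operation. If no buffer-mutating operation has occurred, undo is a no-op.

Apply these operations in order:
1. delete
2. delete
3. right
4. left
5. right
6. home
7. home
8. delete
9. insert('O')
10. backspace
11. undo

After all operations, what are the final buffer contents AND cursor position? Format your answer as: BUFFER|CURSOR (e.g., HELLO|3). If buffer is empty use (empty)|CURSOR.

After op 1 (delete): buf='REYX' cursor=0
After op 2 (delete): buf='EYX' cursor=0
After op 3 (right): buf='EYX' cursor=1
After op 4 (left): buf='EYX' cursor=0
After op 5 (right): buf='EYX' cursor=1
After op 6 (home): buf='EYX' cursor=0
After op 7 (home): buf='EYX' cursor=0
After op 8 (delete): buf='YX' cursor=0
After op 9 (insert('O')): buf='OYX' cursor=1
After op 10 (backspace): buf='YX' cursor=0
After op 11 (undo): buf='OYX' cursor=1

Answer: OYX|1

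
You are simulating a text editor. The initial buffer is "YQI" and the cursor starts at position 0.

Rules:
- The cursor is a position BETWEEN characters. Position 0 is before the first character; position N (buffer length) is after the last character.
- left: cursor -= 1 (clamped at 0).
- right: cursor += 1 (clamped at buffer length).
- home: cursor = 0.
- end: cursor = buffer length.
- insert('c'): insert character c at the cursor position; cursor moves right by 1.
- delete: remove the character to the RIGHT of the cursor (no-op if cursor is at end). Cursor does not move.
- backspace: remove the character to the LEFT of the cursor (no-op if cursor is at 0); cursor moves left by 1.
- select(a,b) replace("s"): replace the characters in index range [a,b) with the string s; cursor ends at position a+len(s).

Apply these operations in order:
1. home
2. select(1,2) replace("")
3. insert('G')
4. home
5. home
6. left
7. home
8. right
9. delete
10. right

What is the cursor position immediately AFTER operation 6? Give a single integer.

Answer: 0

Derivation:
After op 1 (home): buf='YQI' cursor=0
After op 2 (select(1,2) replace("")): buf='YI' cursor=1
After op 3 (insert('G')): buf='YGI' cursor=2
After op 4 (home): buf='YGI' cursor=0
After op 5 (home): buf='YGI' cursor=0
After op 6 (left): buf='YGI' cursor=0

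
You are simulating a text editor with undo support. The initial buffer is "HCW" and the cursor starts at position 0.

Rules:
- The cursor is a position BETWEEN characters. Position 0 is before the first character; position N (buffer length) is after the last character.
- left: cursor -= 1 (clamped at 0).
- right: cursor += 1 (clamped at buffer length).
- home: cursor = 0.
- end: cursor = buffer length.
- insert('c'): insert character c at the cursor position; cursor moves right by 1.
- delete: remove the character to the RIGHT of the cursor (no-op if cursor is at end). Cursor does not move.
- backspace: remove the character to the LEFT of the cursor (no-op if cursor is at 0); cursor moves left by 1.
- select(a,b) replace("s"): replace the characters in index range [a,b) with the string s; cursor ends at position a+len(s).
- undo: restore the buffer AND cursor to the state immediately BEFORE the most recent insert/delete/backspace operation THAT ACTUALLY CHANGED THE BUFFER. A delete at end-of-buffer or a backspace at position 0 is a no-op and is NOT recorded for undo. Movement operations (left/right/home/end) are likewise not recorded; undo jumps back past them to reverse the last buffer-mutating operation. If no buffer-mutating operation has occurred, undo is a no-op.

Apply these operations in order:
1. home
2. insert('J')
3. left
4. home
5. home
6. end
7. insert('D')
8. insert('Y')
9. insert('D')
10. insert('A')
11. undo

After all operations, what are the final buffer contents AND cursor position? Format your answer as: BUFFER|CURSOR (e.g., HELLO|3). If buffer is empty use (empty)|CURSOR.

After op 1 (home): buf='HCW' cursor=0
After op 2 (insert('J')): buf='JHCW' cursor=1
After op 3 (left): buf='JHCW' cursor=0
After op 4 (home): buf='JHCW' cursor=0
After op 5 (home): buf='JHCW' cursor=0
After op 6 (end): buf='JHCW' cursor=4
After op 7 (insert('D')): buf='JHCWD' cursor=5
After op 8 (insert('Y')): buf='JHCWDY' cursor=6
After op 9 (insert('D')): buf='JHCWDYD' cursor=7
After op 10 (insert('A')): buf='JHCWDYDA' cursor=8
After op 11 (undo): buf='JHCWDYD' cursor=7

Answer: JHCWDYD|7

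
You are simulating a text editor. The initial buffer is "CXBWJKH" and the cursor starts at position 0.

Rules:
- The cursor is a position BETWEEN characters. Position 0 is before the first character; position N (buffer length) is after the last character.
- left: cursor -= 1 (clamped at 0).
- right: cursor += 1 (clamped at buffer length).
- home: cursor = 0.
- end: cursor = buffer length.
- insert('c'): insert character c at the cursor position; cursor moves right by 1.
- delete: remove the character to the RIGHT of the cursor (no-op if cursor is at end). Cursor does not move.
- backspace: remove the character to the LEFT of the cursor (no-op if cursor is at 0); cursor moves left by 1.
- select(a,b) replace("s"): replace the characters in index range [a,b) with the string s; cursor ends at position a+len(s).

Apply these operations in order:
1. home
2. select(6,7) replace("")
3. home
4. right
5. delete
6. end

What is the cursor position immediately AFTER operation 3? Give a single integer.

Answer: 0

Derivation:
After op 1 (home): buf='CXBWJKH' cursor=0
After op 2 (select(6,7) replace("")): buf='CXBWJK' cursor=6
After op 3 (home): buf='CXBWJK' cursor=0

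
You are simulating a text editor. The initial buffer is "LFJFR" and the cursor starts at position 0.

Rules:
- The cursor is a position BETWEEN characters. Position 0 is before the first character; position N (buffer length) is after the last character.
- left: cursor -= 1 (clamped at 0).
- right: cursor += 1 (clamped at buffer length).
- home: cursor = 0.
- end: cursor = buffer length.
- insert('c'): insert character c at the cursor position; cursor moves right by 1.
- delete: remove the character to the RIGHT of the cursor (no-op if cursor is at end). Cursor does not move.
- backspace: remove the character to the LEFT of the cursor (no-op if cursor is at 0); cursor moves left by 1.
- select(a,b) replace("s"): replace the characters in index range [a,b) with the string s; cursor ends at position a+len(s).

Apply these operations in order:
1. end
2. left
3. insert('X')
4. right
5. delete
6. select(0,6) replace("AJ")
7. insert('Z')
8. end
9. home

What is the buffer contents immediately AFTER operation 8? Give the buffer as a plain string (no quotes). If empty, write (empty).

After op 1 (end): buf='LFJFR' cursor=5
After op 2 (left): buf='LFJFR' cursor=4
After op 3 (insert('X')): buf='LFJFXR' cursor=5
After op 4 (right): buf='LFJFXR' cursor=6
After op 5 (delete): buf='LFJFXR' cursor=6
After op 6 (select(0,6) replace("AJ")): buf='AJ' cursor=2
After op 7 (insert('Z')): buf='AJZ' cursor=3
After op 8 (end): buf='AJZ' cursor=3

Answer: AJZ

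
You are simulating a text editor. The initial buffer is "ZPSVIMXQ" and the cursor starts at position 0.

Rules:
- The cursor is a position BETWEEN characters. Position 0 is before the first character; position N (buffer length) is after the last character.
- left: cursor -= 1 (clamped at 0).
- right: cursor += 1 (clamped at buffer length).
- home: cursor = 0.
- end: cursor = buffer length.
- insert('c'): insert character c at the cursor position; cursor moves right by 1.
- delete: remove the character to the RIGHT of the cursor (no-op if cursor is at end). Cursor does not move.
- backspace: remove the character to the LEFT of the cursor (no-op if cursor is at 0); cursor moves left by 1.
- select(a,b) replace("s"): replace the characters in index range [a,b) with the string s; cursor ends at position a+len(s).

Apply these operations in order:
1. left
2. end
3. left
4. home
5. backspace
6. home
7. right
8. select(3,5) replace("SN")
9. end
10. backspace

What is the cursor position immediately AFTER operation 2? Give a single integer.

After op 1 (left): buf='ZPSVIMXQ' cursor=0
After op 2 (end): buf='ZPSVIMXQ' cursor=8

Answer: 8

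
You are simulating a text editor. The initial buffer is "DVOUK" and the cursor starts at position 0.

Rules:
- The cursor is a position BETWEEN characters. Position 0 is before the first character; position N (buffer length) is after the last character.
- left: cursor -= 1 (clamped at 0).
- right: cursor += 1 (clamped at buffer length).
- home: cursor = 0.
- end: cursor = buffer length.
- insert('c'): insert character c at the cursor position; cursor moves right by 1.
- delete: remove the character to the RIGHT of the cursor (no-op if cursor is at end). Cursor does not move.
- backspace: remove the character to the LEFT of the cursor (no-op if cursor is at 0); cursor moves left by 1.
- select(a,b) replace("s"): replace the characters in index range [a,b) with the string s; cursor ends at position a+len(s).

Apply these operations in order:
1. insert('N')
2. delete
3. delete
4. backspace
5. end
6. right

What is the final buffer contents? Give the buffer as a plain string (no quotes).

After op 1 (insert('N')): buf='NDVOUK' cursor=1
After op 2 (delete): buf='NVOUK' cursor=1
After op 3 (delete): buf='NOUK' cursor=1
After op 4 (backspace): buf='OUK' cursor=0
After op 5 (end): buf='OUK' cursor=3
After op 6 (right): buf='OUK' cursor=3

Answer: OUK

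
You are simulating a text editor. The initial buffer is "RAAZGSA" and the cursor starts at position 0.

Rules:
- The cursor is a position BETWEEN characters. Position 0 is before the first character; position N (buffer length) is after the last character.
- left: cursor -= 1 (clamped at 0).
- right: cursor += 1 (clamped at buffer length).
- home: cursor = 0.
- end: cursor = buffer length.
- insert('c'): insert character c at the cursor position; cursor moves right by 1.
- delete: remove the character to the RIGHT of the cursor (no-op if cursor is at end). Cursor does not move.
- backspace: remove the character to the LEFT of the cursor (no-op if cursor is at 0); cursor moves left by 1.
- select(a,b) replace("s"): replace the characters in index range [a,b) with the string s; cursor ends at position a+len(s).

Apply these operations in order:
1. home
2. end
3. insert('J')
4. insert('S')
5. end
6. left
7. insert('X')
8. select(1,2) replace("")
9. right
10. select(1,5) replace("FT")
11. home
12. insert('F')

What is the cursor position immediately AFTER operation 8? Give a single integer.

After op 1 (home): buf='RAAZGSA' cursor=0
After op 2 (end): buf='RAAZGSA' cursor=7
After op 3 (insert('J')): buf='RAAZGSAJ' cursor=8
After op 4 (insert('S')): buf='RAAZGSAJS' cursor=9
After op 5 (end): buf='RAAZGSAJS' cursor=9
After op 6 (left): buf='RAAZGSAJS' cursor=8
After op 7 (insert('X')): buf='RAAZGSAJXS' cursor=9
After op 8 (select(1,2) replace("")): buf='RAZGSAJXS' cursor=1

Answer: 1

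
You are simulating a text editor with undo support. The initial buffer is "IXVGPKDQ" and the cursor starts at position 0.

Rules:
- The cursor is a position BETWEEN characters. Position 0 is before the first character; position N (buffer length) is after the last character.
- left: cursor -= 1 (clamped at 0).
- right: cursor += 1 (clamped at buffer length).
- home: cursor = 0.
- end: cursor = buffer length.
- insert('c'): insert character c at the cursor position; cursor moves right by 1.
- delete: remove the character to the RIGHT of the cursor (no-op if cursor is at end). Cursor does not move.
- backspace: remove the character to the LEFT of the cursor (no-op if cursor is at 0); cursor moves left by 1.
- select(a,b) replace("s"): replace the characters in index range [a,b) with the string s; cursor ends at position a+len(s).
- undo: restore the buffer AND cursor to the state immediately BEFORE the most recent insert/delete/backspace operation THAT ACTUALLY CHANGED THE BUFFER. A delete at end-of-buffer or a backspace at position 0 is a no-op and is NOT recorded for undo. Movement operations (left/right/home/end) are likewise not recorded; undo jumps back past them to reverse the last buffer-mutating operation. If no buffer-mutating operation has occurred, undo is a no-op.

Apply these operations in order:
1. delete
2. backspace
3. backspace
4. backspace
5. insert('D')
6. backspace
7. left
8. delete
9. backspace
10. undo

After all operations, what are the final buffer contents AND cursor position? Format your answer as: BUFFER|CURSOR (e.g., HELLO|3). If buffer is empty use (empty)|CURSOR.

After op 1 (delete): buf='XVGPKDQ' cursor=0
After op 2 (backspace): buf='XVGPKDQ' cursor=0
After op 3 (backspace): buf='XVGPKDQ' cursor=0
After op 4 (backspace): buf='XVGPKDQ' cursor=0
After op 5 (insert('D')): buf='DXVGPKDQ' cursor=1
After op 6 (backspace): buf='XVGPKDQ' cursor=0
After op 7 (left): buf='XVGPKDQ' cursor=0
After op 8 (delete): buf='VGPKDQ' cursor=0
After op 9 (backspace): buf='VGPKDQ' cursor=0
After op 10 (undo): buf='XVGPKDQ' cursor=0

Answer: XVGPKDQ|0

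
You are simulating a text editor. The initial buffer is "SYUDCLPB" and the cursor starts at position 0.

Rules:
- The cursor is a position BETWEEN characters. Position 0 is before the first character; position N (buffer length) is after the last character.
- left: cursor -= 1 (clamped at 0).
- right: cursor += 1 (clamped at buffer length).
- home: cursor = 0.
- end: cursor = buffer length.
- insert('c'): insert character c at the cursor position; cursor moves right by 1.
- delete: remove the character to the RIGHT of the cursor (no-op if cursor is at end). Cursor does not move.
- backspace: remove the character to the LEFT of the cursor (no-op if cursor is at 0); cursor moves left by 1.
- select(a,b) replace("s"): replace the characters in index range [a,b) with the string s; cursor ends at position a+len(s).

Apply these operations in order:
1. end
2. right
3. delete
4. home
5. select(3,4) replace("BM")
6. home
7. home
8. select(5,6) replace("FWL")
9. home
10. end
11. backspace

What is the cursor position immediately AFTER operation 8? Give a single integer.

Answer: 8

Derivation:
After op 1 (end): buf='SYUDCLPB' cursor=8
After op 2 (right): buf='SYUDCLPB' cursor=8
After op 3 (delete): buf='SYUDCLPB' cursor=8
After op 4 (home): buf='SYUDCLPB' cursor=0
After op 5 (select(3,4) replace("BM")): buf='SYUBMCLPB' cursor=5
After op 6 (home): buf='SYUBMCLPB' cursor=0
After op 7 (home): buf='SYUBMCLPB' cursor=0
After op 8 (select(5,6) replace("FWL")): buf='SYUBMFWLLPB' cursor=8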